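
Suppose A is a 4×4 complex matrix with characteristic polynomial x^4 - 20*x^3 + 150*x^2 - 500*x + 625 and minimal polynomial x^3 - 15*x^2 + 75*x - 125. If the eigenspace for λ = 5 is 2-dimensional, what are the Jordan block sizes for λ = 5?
Block sizes for λ = 5: [3, 1]

Step 1 — from the characteristic polynomial, algebraic multiplicity of λ = 5 is 4. From dim ker(A − (5)·I) = 2, there are exactly 2 Jordan blocks for λ = 5.
Step 2 — from the minimal polynomial, the factor (x − 5)^3 tells us the largest block for λ = 5 has size 3.
Step 3 — with total size 4, 2 blocks, and largest block 3, the block sizes (in nonincreasing order) are [3, 1].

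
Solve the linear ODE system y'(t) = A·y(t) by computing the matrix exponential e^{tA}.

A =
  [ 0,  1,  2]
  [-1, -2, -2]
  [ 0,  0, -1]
e^{tA} =
  [t*exp(-t) + exp(-t), t*exp(-t), 2*t*exp(-t)]
  [-t*exp(-t), -t*exp(-t) + exp(-t), -2*t*exp(-t)]
  [0, 0, exp(-t)]

Strategy: write A = P · J · P⁻¹ where J is a Jordan canonical form, so e^{tA} = P · e^{tJ} · P⁻¹, and e^{tJ} can be computed block-by-block.

A has Jordan form
J =
  [-1,  1,  0]
  [ 0, -1,  0]
  [ 0,  0, -1]
(up to reordering of blocks).

Per-block formulas:
  For a 1×1 block at λ = -1: exp(t · [-1]) = [e^(-1t)].
  For a 2×2 Jordan block J_2(-1): exp(t · J_2(-1)) = e^(-1t)·(I + t·N), where N is the 2×2 nilpotent shift.

After assembling e^{tJ} and conjugating by P, we get:

e^{tA} =
  [t*exp(-t) + exp(-t), t*exp(-t), 2*t*exp(-t)]
  [-t*exp(-t), -t*exp(-t) + exp(-t), -2*t*exp(-t)]
  [0, 0, exp(-t)]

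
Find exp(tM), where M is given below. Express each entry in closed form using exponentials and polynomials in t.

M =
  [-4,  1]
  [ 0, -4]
e^{tM} =
  [exp(-4*t), t*exp(-4*t)]
  [0, exp(-4*t)]

Strategy: write M = P · J · P⁻¹ where J is a Jordan canonical form, so e^{tM} = P · e^{tJ} · P⁻¹, and e^{tJ} can be computed block-by-block.

M has Jordan form
J =
  [-4,  1]
  [ 0, -4]
(up to reordering of blocks).

Per-block formulas:
  For a 2×2 Jordan block J_2(-4): exp(t · J_2(-4)) = e^(-4t)·(I + t·N), where N is the 2×2 nilpotent shift.

After assembling e^{tJ} and conjugating by P, we get:

e^{tM} =
  [exp(-4*t), t*exp(-4*t)]
  [0, exp(-4*t)]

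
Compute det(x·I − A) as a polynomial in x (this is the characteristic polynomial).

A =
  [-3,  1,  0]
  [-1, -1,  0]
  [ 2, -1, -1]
x^3 + 5*x^2 + 8*x + 4

Expanding det(x·I − A) (e.g. by cofactor expansion or by noting that A is similar to its Jordan form J, which has the same characteristic polynomial as A) gives
  χ_A(x) = x^3 + 5*x^2 + 8*x + 4
which factors as (x + 1)*(x + 2)^2. The eigenvalues (with algebraic multiplicities) are λ = -2 with multiplicity 2, λ = -1 with multiplicity 1.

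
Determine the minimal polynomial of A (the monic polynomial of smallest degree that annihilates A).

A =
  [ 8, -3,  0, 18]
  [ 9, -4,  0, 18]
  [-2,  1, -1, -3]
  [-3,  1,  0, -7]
x^2 + 2*x + 1

The characteristic polynomial is χ_A(x) = (x + 1)^4, so the eigenvalues are known. The minimal polynomial is
  m_A(x) = Π_λ (x − λ)^{k_λ}
where k_λ is the size of the *largest* Jordan block for λ (equivalently, the smallest k with (A − λI)^k v = 0 for every generalised eigenvector v of λ).

  λ = -1: largest Jordan block has size 2, contributing (x + 1)^2

So m_A(x) = (x + 1)^2 = x^2 + 2*x + 1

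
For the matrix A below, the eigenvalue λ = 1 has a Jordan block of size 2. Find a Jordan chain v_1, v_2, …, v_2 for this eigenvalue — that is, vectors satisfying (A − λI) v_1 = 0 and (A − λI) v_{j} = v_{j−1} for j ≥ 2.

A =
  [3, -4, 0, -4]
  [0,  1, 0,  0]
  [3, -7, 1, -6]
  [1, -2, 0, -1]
A Jordan chain for λ = 1 of length 2:
v_1 = (2, 0, 3, 1)ᵀ
v_2 = (1, 0, 0, 0)ᵀ

Let N = A − (1)·I. We want v_2 with N^2 v_2 = 0 but N^1 v_2 ≠ 0; then v_{j-1} := N · v_j for j = 2, …, 2.

Pick v_2 = (1, 0, 0, 0)ᵀ.
Then v_1 = N · v_2 = (2, 0, 3, 1)ᵀ.

Sanity check: (A − (1)·I) v_1 = (0, 0, 0, 0)ᵀ = 0. ✓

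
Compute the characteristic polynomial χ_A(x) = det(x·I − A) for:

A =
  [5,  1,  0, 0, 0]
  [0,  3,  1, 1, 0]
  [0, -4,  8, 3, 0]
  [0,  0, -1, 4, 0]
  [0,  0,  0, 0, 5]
x^5 - 25*x^4 + 250*x^3 - 1250*x^2 + 3125*x - 3125

Expanding det(x·I − A) (e.g. by cofactor expansion or by noting that A is similar to its Jordan form J, which has the same characteristic polynomial as A) gives
  χ_A(x) = x^5 - 25*x^4 + 250*x^3 - 1250*x^2 + 3125*x - 3125
which factors as (x - 5)^5. The eigenvalues (with algebraic multiplicities) are λ = 5 with multiplicity 5.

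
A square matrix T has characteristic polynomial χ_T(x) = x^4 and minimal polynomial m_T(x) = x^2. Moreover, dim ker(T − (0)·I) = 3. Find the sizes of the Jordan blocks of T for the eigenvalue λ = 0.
Block sizes for λ = 0: [2, 1, 1]

Step 1 — from the characteristic polynomial, algebraic multiplicity of λ = 0 is 4. From dim ker(T − (0)·I) = 3, there are exactly 3 Jordan blocks for λ = 0.
Step 2 — from the minimal polynomial, the factor (x − 0)^2 tells us the largest block for λ = 0 has size 2.
Step 3 — with total size 4, 3 blocks, and largest block 2, the block sizes (in nonincreasing order) are [2, 1, 1].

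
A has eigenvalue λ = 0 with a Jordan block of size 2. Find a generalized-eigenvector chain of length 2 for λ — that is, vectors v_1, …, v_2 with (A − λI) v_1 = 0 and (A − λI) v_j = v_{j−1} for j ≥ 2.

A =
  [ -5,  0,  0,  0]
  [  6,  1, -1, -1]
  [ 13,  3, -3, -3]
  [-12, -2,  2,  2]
A Jordan chain for λ = 0 of length 2:
v_1 = (0, 1, 3, -2)ᵀ
v_2 = (0, 1, 0, 0)ᵀ

Let N = A − (0)·I. We want v_2 with N^2 v_2 = 0 but N^1 v_2 ≠ 0; then v_{j-1} := N · v_j for j = 2, …, 2.

Pick v_2 = (0, 1, 0, 0)ᵀ.
Then v_1 = N · v_2 = (0, 1, 3, -2)ᵀ.

Sanity check: (A − (0)·I) v_1 = (0, 0, 0, 0)ᵀ = 0. ✓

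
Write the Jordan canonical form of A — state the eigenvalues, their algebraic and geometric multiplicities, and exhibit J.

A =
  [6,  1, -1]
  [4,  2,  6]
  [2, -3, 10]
J_3(6)

The characteristic polynomial is
  det(x·I − A) = x^3 - 18*x^2 + 108*x - 216 = (x - 6)^3

Eigenvalues and multiplicities (the geometric multiplicity of λ is n − rank(A − λI), which equals the number of Jordan blocks for λ):
  λ = 6: algebraic multiplicity = 3, geometric multiplicity = 1

Determining the block sizes for each eigenvalue:
  λ = 6: one block (gm = 1), so the single block has size am = 3 → block sizes [3]

Assembling the blocks gives a Jordan form
J =
  [6, 1, 0]
  [0, 6, 1]
  [0, 0, 6]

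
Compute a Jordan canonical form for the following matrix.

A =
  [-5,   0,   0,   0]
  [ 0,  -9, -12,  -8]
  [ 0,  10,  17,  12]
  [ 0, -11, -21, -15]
J_1(-5) ⊕ J_1(-5) ⊕ J_2(-1)

The characteristic polynomial is
  det(x·I − A) = x^4 + 12*x^3 + 46*x^2 + 60*x + 25 = (x + 1)^2*(x + 5)^2

Eigenvalues and multiplicities (the geometric multiplicity of λ is n − rank(A − λI), which equals the number of Jordan blocks for λ):
  λ = -5: algebraic multiplicity = 2, geometric multiplicity = 2
  λ = -1: algebraic multiplicity = 2, geometric multiplicity = 1

Determining the block sizes for each eigenvalue:
  λ = -5: gm = am = 2, so every block has size 1 → block sizes [1, 1]
  λ = -1: one block (gm = 1), so the single block has size am = 2 → block sizes [2]

Assembling the blocks gives a Jordan form
J =
  [-5,  0,  0,  0]
  [ 0, -5,  0,  0]
  [ 0,  0, -1,  1]
  [ 0,  0,  0, -1]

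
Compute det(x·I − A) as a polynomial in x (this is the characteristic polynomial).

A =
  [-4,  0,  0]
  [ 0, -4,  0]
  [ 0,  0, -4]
x^3 + 12*x^2 + 48*x + 64

Expanding det(x·I − A) (e.g. by cofactor expansion or by noting that A is similar to its Jordan form J, which has the same characteristic polynomial as A) gives
  χ_A(x) = x^3 + 12*x^2 + 48*x + 64
which factors as (x + 4)^3. The eigenvalues (with algebraic multiplicities) are λ = -4 with multiplicity 3.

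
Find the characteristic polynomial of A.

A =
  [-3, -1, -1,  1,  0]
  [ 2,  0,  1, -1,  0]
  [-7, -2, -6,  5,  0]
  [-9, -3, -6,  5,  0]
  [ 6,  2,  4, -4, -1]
x^5 + 5*x^4 + 10*x^3 + 10*x^2 + 5*x + 1

Expanding det(x·I − A) (e.g. by cofactor expansion or by noting that A is similar to its Jordan form J, which has the same characteristic polynomial as A) gives
  χ_A(x) = x^5 + 5*x^4 + 10*x^3 + 10*x^2 + 5*x + 1
which factors as (x + 1)^5. The eigenvalues (with algebraic multiplicities) are λ = -1 with multiplicity 5.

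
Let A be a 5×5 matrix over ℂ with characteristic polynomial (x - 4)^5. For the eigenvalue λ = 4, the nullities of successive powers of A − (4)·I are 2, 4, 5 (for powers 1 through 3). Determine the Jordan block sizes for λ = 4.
Block sizes for λ = 4: [3, 2]

From the dimensions of kernels of powers, the number of Jordan blocks of size at least j is d_j − d_{j−1} where d_j = dim ker(N^j) (with d_0 = 0). Computing the differences gives [2, 2, 1].
The number of blocks of size exactly k is (#blocks of size ≥ k) − (#blocks of size ≥ k + 1), so the partition is: 1 block(s) of size 2, 1 block(s) of size 3.
In nonincreasing order the block sizes are [3, 2].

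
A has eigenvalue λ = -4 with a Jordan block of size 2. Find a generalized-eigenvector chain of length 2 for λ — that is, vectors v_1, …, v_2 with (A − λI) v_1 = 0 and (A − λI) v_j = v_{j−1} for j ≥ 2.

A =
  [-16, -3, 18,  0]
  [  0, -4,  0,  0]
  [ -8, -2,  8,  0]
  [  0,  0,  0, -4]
A Jordan chain for λ = -4 of length 2:
v_1 = (-12, 0, -8, 0)ᵀ
v_2 = (1, 0, 0, 0)ᵀ

Let N = A − (-4)·I. We want v_2 with N^2 v_2 = 0 but N^1 v_2 ≠ 0; then v_{j-1} := N · v_j for j = 2, …, 2.

Pick v_2 = (1, 0, 0, 0)ᵀ.
Then v_1 = N · v_2 = (-12, 0, -8, 0)ᵀ.

Sanity check: (A − (-4)·I) v_1 = (0, 0, 0, 0)ᵀ = 0. ✓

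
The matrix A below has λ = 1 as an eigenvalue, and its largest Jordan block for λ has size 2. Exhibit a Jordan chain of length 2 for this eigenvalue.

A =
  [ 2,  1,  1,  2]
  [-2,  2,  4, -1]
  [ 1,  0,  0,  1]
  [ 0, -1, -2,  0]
A Jordan chain for λ = 1 of length 2:
v_1 = (1, -2, 1, 0)ᵀ
v_2 = (1, 0, 0, 0)ᵀ

Let N = A − (1)·I. We want v_2 with N^2 v_2 = 0 but N^1 v_2 ≠ 0; then v_{j-1} := N · v_j for j = 2, …, 2.

Pick v_2 = (1, 0, 0, 0)ᵀ.
Then v_1 = N · v_2 = (1, -2, 1, 0)ᵀ.

Sanity check: (A − (1)·I) v_1 = (0, 0, 0, 0)ᵀ = 0. ✓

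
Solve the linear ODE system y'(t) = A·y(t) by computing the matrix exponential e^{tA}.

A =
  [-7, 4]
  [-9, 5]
e^{tA} =
  [-6*t*exp(-t) + exp(-t), 4*t*exp(-t)]
  [-9*t*exp(-t), 6*t*exp(-t) + exp(-t)]

Strategy: write A = P · J · P⁻¹ where J is a Jordan canonical form, so e^{tA} = P · e^{tJ} · P⁻¹, and e^{tJ} can be computed block-by-block.

A has Jordan form
J =
  [-1,  1]
  [ 0, -1]
(up to reordering of blocks).

Per-block formulas:
  For a 2×2 Jordan block J_2(-1): exp(t · J_2(-1)) = e^(-1t)·(I + t·N), where N is the 2×2 nilpotent shift.

After assembling e^{tJ} and conjugating by P, we get:

e^{tA} =
  [-6*t*exp(-t) + exp(-t), 4*t*exp(-t)]
  [-9*t*exp(-t), 6*t*exp(-t) + exp(-t)]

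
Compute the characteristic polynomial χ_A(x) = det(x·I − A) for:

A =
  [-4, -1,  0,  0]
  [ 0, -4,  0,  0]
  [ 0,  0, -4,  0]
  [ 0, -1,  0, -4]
x^4 + 16*x^3 + 96*x^2 + 256*x + 256

Expanding det(x·I − A) (e.g. by cofactor expansion or by noting that A is similar to its Jordan form J, which has the same characteristic polynomial as A) gives
  χ_A(x) = x^4 + 16*x^3 + 96*x^2 + 256*x + 256
which factors as (x + 4)^4. The eigenvalues (with algebraic multiplicities) are λ = -4 with multiplicity 4.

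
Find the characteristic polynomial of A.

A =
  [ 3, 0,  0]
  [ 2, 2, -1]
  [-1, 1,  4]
x^3 - 9*x^2 + 27*x - 27

Expanding det(x·I − A) (e.g. by cofactor expansion or by noting that A is similar to its Jordan form J, which has the same characteristic polynomial as A) gives
  χ_A(x) = x^3 - 9*x^2 + 27*x - 27
which factors as (x - 3)^3. The eigenvalues (with algebraic multiplicities) are λ = 3 with multiplicity 3.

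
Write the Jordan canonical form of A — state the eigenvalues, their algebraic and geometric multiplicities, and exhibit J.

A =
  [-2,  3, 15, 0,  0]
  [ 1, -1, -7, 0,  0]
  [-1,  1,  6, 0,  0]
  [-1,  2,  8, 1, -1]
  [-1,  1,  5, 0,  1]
J_3(1) ⊕ J_2(1)

The characteristic polynomial is
  det(x·I − A) = x^5 - 5*x^4 + 10*x^3 - 10*x^2 + 5*x - 1 = (x - 1)^5

Eigenvalues and multiplicities (the geometric multiplicity of λ is n − rank(A − λI), which equals the number of Jordan blocks for λ):
  λ = 1: algebraic multiplicity = 5, geometric multiplicity = 2

Determining the block sizes for each eigenvalue:
  λ = 1: with am = 5 and gm = 2, the partition is not yet determined (e.g. several partitions of 5 into 2 parts exist). Let N = A − (1)·I. Computing rank(N^1) = 3, rank(N^2) = 1, rank(N^3) = 0; the number of blocks of size ≥ j is rank(N^{j−1}) − rank(N^j), giving [2, 2, 1]. So we have 1 block(s) of size 3, 1 block(s) of size 2 → block sizes [3, 2]

Assembling the blocks gives a Jordan form
J =
  [1, 1, 0, 0, 0]
  [0, 1, 1, 0, 0]
  [0, 0, 1, 0, 0]
  [0, 0, 0, 1, 1]
  [0, 0, 0, 0, 1]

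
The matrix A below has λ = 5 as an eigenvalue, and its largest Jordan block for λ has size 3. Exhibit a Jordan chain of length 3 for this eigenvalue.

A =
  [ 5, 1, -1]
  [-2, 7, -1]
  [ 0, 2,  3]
A Jordan chain for λ = 5 of length 3:
v_1 = (-2, -4, -4)ᵀ
v_2 = (0, -2, 0)ᵀ
v_3 = (1, 0, 0)ᵀ

Let N = A − (5)·I. We want v_3 with N^3 v_3 = 0 but N^2 v_3 ≠ 0; then v_{j-1} := N · v_j for j = 3, …, 2.

Pick v_3 = (1, 0, 0)ᵀ.
Then v_2 = N · v_3 = (0, -2, 0)ᵀ.
Then v_1 = N · v_2 = (-2, -4, -4)ᵀ.

Sanity check: (A − (5)·I) v_1 = (0, 0, 0)ᵀ = 0. ✓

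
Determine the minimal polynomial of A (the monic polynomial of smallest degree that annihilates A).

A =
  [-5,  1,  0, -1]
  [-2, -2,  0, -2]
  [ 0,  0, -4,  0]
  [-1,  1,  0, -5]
x^2 + 8*x + 16

The characteristic polynomial is χ_A(x) = (x + 4)^4, so the eigenvalues are known. The minimal polynomial is
  m_A(x) = Π_λ (x − λ)^{k_λ}
where k_λ is the size of the *largest* Jordan block for λ (equivalently, the smallest k with (A − λI)^k v = 0 for every generalised eigenvector v of λ).

  λ = -4: largest Jordan block has size 2, contributing (x + 4)^2

So m_A(x) = (x + 4)^2 = x^2 + 8*x + 16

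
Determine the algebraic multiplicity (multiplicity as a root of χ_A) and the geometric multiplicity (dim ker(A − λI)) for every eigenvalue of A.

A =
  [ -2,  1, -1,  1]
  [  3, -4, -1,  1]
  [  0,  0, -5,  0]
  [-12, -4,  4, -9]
λ = -5: alg = 4, geom = 3

Step 1 — factor the characteristic polynomial to read off the algebraic multiplicities:
  χ_A(x) = (x + 5)^4

Step 2 — compute geometric multiplicities via the rank-nullity identity g(λ) = n − rank(A − λI):
  rank(A − (-5)·I) = 1, so dim ker(A − (-5)·I) = n − 1 = 3

Summary:
  λ = -5: algebraic multiplicity = 4, geometric multiplicity = 3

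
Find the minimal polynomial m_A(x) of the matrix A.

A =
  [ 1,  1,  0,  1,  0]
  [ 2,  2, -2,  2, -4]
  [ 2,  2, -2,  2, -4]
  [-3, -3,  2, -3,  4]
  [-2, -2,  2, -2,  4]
x^3 - 2*x^2

The characteristic polynomial is χ_A(x) = x^4*(x - 2), so the eigenvalues are known. The minimal polynomial is
  m_A(x) = Π_λ (x − λ)^{k_λ}
where k_λ is the size of the *largest* Jordan block for λ (equivalently, the smallest k with (A − λI)^k v = 0 for every generalised eigenvector v of λ).

  λ = 0: largest Jordan block has size 2, contributing (x − 0)^2
  λ = 2: largest Jordan block has size 1, contributing (x − 2)

So m_A(x) = x^2*(x - 2) = x^3 - 2*x^2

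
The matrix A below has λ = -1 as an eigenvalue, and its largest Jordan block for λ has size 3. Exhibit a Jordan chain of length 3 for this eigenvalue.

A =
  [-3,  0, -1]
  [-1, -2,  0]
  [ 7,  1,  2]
A Jordan chain for λ = -1 of length 3:
v_1 = (-3, 3, 6)ᵀ
v_2 = (-2, -1, 7)ᵀ
v_3 = (1, 0, 0)ᵀ

Let N = A − (-1)·I. We want v_3 with N^3 v_3 = 0 but N^2 v_3 ≠ 0; then v_{j-1} := N · v_j for j = 3, …, 2.

Pick v_3 = (1, 0, 0)ᵀ.
Then v_2 = N · v_3 = (-2, -1, 7)ᵀ.
Then v_1 = N · v_2 = (-3, 3, 6)ᵀ.

Sanity check: (A − (-1)·I) v_1 = (0, 0, 0)ᵀ = 0. ✓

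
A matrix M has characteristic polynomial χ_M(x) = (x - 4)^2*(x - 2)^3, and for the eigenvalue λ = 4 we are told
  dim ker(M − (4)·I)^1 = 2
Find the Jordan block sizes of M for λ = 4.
Block sizes for λ = 4: [1, 1]

From the dimensions of kernels of powers, the number of Jordan blocks of size at least j is d_j − d_{j−1} where d_j = dim ker(N^j) (with d_0 = 0). Computing the differences gives [2].
The number of blocks of size exactly k is (#blocks of size ≥ k) − (#blocks of size ≥ k + 1), so the partition is: 2 block(s) of size 1.
In nonincreasing order the block sizes are [1, 1].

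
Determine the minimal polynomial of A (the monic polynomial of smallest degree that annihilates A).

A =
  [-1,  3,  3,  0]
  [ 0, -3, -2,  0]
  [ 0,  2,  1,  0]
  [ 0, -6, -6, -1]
x^2 + 2*x + 1

The characteristic polynomial is χ_A(x) = (x + 1)^4, so the eigenvalues are known. The minimal polynomial is
  m_A(x) = Π_λ (x − λ)^{k_λ}
where k_λ is the size of the *largest* Jordan block for λ (equivalently, the smallest k with (A − λI)^k v = 0 for every generalised eigenvector v of λ).

  λ = -1: largest Jordan block has size 2, contributing (x + 1)^2

So m_A(x) = (x + 1)^2 = x^2 + 2*x + 1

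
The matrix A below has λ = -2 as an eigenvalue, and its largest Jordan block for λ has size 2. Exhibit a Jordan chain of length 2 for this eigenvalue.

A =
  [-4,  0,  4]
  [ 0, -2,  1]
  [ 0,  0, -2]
A Jordan chain for λ = -2 of length 2:
v_1 = (0, 1, 0)ᵀ
v_2 = (2, 0, 1)ᵀ

Let N = A − (-2)·I. We want v_2 with N^2 v_2 = 0 but N^1 v_2 ≠ 0; then v_{j-1} := N · v_j for j = 2, …, 2.

Pick v_2 = (2, 0, 1)ᵀ.
Then v_1 = N · v_2 = (0, 1, 0)ᵀ.

Sanity check: (A − (-2)·I) v_1 = (0, 0, 0)ᵀ = 0. ✓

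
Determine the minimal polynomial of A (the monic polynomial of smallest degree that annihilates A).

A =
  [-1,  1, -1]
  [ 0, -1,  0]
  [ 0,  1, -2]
x^2 + 3*x + 2

The characteristic polynomial is χ_A(x) = (x + 1)^2*(x + 2), so the eigenvalues are known. The minimal polynomial is
  m_A(x) = Π_λ (x − λ)^{k_λ}
where k_λ is the size of the *largest* Jordan block for λ (equivalently, the smallest k with (A − λI)^k v = 0 for every generalised eigenvector v of λ).

  λ = -2: largest Jordan block has size 1, contributing (x + 2)
  λ = -1: largest Jordan block has size 1, contributing (x + 1)

So m_A(x) = (x + 1)*(x + 2) = x^2 + 3*x + 2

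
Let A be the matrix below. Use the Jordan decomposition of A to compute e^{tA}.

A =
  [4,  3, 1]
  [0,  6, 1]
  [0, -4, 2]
e^{tA} =
  [exp(4*t), t^2*exp(4*t) + 3*t*exp(4*t), t^2*exp(4*t)/2 + t*exp(4*t)]
  [0, 2*t*exp(4*t) + exp(4*t), t*exp(4*t)]
  [0, -4*t*exp(4*t), -2*t*exp(4*t) + exp(4*t)]

Strategy: write A = P · J · P⁻¹ where J is a Jordan canonical form, so e^{tA} = P · e^{tJ} · P⁻¹, and e^{tJ} can be computed block-by-block.

A has Jordan form
J =
  [4, 1, 0]
  [0, 4, 1]
  [0, 0, 4]
(up to reordering of blocks).

Per-block formulas:
  For a 3×3 Jordan block J_3(4): exp(t · J_3(4)) = e^(4t)·(I + t·N + (t^2/2)·N^2), where N is the 3×3 nilpotent shift.

After assembling e^{tJ} and conjugating by P, we get:

e^{tA} =
  [exp(4*t), t^2*exp(4*t) + 3*t*exp(4*t), t^2*exp(4*t)/2 + t*exp(4*t)]
  [0, 2*t*exp(4*t) + exp(4*t), t*exp(4*t)]
  [0, -4*t*exp(4*t), -2*t*exp(4*t) + exp(4*t)]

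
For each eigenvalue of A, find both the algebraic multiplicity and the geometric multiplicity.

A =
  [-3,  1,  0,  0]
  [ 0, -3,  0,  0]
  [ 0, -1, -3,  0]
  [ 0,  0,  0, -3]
λ = -3: alg = 4, geom = 3

Step 1 — factor the characteristic polynomial to read off the algebraic multiplicities:
  χ_A(x) = (x + 3)^4

Step 2 — compute geometric multiplicities via the rank-nullity identity g(λ) = n − rank(A − λI):
  rank(A − (-3)·I) = 1, so dim ker(A − (-3)·I) = n − 1 = 3

Summary:
  λ = -3: algebraic multiplicity = 4, geometric multiplicity = 3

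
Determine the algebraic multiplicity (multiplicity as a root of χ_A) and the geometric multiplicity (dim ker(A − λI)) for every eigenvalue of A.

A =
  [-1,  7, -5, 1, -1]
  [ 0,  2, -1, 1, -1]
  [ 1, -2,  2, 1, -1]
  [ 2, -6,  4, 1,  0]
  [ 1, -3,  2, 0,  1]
λ = 1: alg = 5, geom = 3

Step 1 — factor the characteristic polynomial to read off the algebraic multiplicities:
  χ_A(x) = (x - 1)^5

Step 2 — compute geometric multiplicities via the rank-nullity identity g(λ) = n − rank(A − λI):
  rank(A − (1)·I) = 2, so dim ker(A − (1)·I) = n − 2 = 3

Summary:
  λ = 1: algebraic multiplicity = 5, geometric multiplicity = 3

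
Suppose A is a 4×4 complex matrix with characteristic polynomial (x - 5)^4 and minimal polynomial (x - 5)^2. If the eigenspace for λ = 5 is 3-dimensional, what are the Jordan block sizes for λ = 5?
Block sizes for λ = 5: [2, 1, 1]

Step 1 — from the characteristic polynomial, algebraic multiplicity of λ = 5 is 4. From dim ker(A − (5)·I) = 3, there are exactly 3 Jordan blocks for λ = 5.
Step 2 — from the minimal polynomial, the factor (x − 5)^2 tells us the largest block for λ = 5 has size 2.
Step 3 — with total size 4, 3 blocks, and largest block 2, the block sizes (in nonincreasing order) are [2, 1, 1].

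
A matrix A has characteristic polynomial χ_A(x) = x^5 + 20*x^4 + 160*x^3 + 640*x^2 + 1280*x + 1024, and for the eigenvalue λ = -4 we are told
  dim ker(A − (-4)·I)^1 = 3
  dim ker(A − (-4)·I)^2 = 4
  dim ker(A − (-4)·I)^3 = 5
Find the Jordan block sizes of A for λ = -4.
Block sizes for λ = -4: [3, 1, 1]

From the dimensions of kernels of powers, the number of Jordan blocks of size at least j is d_j − d_{j−1} where d_j = dim ker(N^j) (with d_0 = 0). Computing the differences gives [3, 1, 1].
The number of blocks of size exactly k is (#blocks of size ≥ k) − (#blocks of size ≥ k + 1), so the partition is: 2 block(s) of size 1, 1 block(s) of size 3.
In nonincreasing order the block sizes are [3, 1, 1].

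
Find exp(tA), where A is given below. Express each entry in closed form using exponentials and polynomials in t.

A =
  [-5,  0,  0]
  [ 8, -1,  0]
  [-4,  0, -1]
e^{tA} =
  [exp(-5*t), 0, 0]
  [2*exp(-t) - 2*exp(-5*t), exp(-t), 0]
  [-exp(-t) + exp(-5*t), 0, exp(-t)]

Strategy: write A = P · J · P⁻¹ where J is a Jordan canonical form, so e^{tA} = P · e^{tJ} · P⁻¹, and e^{tJ} can be computed block-by-block.

A has Jordan form
J =
  [-5,  0,  0]
  [ 0, -1,  0]
  [ 0,  0, -1]
(up to reordering of blocks).

Per-block formulas:
  For a 1×1 block at λ = -1: exp(t · [-1]) = [e^(-1t)].
  For a 1×1 block at λ = -5: exp(t · [-5]) = [e^(-5t)].

After assembling e^{tJ} and conjugating by P, we get:

e^{tA} =
  [exp(-5*t), 0, 0]
  [2*exp(-t) - 2*exp(-5*t), exp(-t), 0]
  [-exp(-t) + exp(-5*t), 0, exp(-t)]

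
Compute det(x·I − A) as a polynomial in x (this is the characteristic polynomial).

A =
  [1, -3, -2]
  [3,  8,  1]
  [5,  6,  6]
x^3 - 15*x^2 + 75*x - 125

Expanding det(x·I − A) (e.g. by cofactor expansion or by noting that A is similar to its Jordan form J, which has the same characteristic polynomial as A) gives
  χ_A(x) = x^3 - 15*x^2 + 75*x - 125
which factors as (x - 5)^3. The eigenvalues (with algebraic multiplicities) are λ = 5 with multiplicity 3.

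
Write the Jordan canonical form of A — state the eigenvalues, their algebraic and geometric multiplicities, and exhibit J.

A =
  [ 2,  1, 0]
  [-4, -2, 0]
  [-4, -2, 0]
J_2(0) ⊕ J_1(0)

The characteristic polynomial is
  det(x·I − A) = x^3

Eigenvalues and multiplicities (the geometric multiplicity of λ is n − rank(A − λI), which equals the number of Jordan blocks for λ):
  λ = 0: algebraic multiplicity = 3, geometric multiplicity = 2

Determining the block sizes for each eigenvalue:
  λ = 0: 2 blocks summing to 3 forces exactly one block of size 2 and the rest size 1 → block sizes [2, 1]

Assembling the blocks gives a Jordan form
J =
  [0, 1, 0]
  [0, 0, 0]
  [0, 0, 0]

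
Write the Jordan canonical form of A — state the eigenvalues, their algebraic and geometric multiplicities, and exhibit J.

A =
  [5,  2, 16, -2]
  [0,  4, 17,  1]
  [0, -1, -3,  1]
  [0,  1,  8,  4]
J_2(0) ⊕ J_1(5) ⊕ J_1(5)

The characteristic polynomial is
  det(x·I − A) = x^4 - 10*x^3 + 25*x^2 = x^2*(x - 5)^2

Eigenvalues and multiplicities (the geometric multiplicity of λ is n − rank(A − λI), which equals the number of Jordan blocks for λ):
  λ = 0: algebraic multiplicity = 2, geometric multiplicity = 1
  λ = 5: algebraic multiplicity = 2, geometric multiplicity = 2

Determining the block sizes for each eigenvalue:
  λ = 0: one block (gm = 1), so the single block has size am = 2 → block sizes [2]
  λ = 5: gm = am = 2, so every block has size 1 → block sizes [1, 1]

Assembling the blocks gives a Jordan form
J =
  [0, 1, 0, 0]
  [0, 0, 0, 0]
  [0, 0, 5, 0]
  [0, 0, 0, 5]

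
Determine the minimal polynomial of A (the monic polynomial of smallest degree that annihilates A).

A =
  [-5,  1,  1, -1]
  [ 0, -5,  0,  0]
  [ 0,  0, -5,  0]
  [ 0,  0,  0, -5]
x^2 + 10*x + 25

The characteristic polynomial is χ_A(x) = (x + 5)^4, so the eigenvalues are known. The minimal polynomial is
  m_A(x) = Π_λ (x − λ)^{k_λ}
where k_λ is the size of the *largest* Jordan block for λ (equivalently, the smallest k with (A − λI)^k v = 0 for every generalised eigenvector v of λ).

  λ = -5: largest Jordan block has size 2, contributing (x + 5)^2

So m_A(x) = (x + 5)^2 = x^2 + 10*x + 25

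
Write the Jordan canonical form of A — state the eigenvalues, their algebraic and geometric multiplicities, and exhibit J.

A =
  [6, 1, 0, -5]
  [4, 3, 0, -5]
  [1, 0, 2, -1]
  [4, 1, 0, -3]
J_2(2) ⊕ J_2(2)

The characteristic polynomial is
  det(x·I − A) = x^4 - 8*x^3 + 24*x^2 - 32*x + 16 = (x - 2)^4

Eigenvalues and multiplicities (the geometric multiplicity of λ is n − rank(A − λI), which equals the number of Jordan blocks for λ):
  λ = 2: algebraic multiplicity = 4, geometric multiplicity = 2

Determining the block sizes for each eigenvalue:
  λ = 2: with am = 4 and gm = 2, the partition is not yet determined (e.g. several partitions of 4 into 2 parts exist). Let N = A − (2)·I. Computing rank(N^1) = 2, rank(N^2) = 0; the number of blocks of size ≥ j is rank(N^{j−1}) − rank(N^j), giving [2, 2]. So we have 2 block(s) of size 2 → block sizes [2, 2]

Assembling the blocks gives a Jordan form
J =
  [2, 1, 0, 0]
  [0, 2, 0, 0]
  [0, 0, 2, 1]
  [0, 0, 0, 2]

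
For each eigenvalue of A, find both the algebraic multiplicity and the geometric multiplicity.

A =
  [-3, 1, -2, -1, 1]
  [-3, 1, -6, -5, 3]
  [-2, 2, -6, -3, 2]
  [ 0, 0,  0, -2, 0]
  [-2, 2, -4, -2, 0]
λ = -2: alg = 5, geom = 3

Step 1 — factor the characteristic polynomial to read off the algebraic multiplicities:
  χ_A(x) = (x + 2)^5

Step 2 — compute geometric multiplicities via the rank-nullity identity g(λ) = n − rank(A − λI):
  rank(A − (-2)·I) = 2, so dim ker(A − (-2)·I) = n − 2 = 3

Summary:
  λ = -2: algebraic multiplicity = 5, geometric multiplicity = 3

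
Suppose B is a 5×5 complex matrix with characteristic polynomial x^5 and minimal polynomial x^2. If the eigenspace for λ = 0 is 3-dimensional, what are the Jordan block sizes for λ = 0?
Block sizes for λ = 0: [2, 2, 1]

Step 1 — from the characteristic polynomial, algebraic multiplicity of λ = 0 is 5. From dim ker(B − (0)·I) = 3, there are exactly 3 Jordan blocks for λ = 0.
Step 2 — from the minimal polynomial, the factor (x − 0)^2 tells us the largest block for λ = 0 has size 2.
Step 3 — with total size 5, 3 blocks, and largest block 2, the block sizes (in nonincreasing order) are [2, 2, 1].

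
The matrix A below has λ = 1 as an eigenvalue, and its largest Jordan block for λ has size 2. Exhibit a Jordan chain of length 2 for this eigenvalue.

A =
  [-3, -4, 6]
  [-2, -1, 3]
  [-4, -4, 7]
A Jordan chain for λ = 1 of length 2:
v_1 = (-4, -2, -4)ᵀ
v_2 = (1, 0, 0)ᵀ

Let N = A − (1)·I. We want v_2 with N^2 v_2 = 0 but N^1 v_2 ≠ 0; then v_{j-1} := N · v_j for j = 2, …, 2.

Pick v_2 = (1, 0, 0)ᵀ.
Then v_1 = N · v_2 = (-4, -2, -4)ᵀ.

Sanity check: (A − (1)·I) v_1 = (0, 0, 0)ᵀ = 0. ✓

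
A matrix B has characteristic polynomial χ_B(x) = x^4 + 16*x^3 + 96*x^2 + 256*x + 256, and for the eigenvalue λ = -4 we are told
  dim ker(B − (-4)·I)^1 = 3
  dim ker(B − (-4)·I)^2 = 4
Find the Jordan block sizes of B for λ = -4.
Block sizes for λ = -4: [2, 1, 1]

From the dimensions of kernels of powers, the number of Jordan blocks of size at least j is d_j − d_{j−1} where d_j = dim ker(N^j) (with d_0 = 0). Computing the differences gives [3, 1].
The number of blocks of size exactly k is (#blocks of size ≥ k) − (#blocks of size ≥ k + 1), so the partition is: 2 block(s) of size 1, 1 block(s) of size 2.
In nonincreasing order the block sizes are [2, 1, 1].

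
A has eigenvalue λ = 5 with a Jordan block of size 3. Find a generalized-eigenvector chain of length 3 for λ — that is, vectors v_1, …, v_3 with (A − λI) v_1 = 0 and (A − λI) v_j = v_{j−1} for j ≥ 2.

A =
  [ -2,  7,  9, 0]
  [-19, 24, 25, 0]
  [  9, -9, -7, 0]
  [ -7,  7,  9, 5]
A Jordan chain for λ = 5 of length 3:
v_1 = (-3, -3, 0, -3)ᵀ
v_2 = (-7, -19, 9, -7)ᵀ
v_3 = (1, 0, 0, 0)ᵀ

Let N = A − (5)·I. We want v_3 with N^3 v_3 = 0 but N^2 v_3 ≠ 0; then v_{j-1} := N · v_j for j = 3, …, 2.

Pick v_3 = (1, 0, 0, 0)ᵀ.
Then v_2 = N · v_3 = (-7, -19, 9, -7)ᵀ.
Then v_1 = N · v_2 = (-3, -3, 0, -3)ᵀ.

Sanity check: (A − (5)·I) v_1 = (0, 0, 0, 0)ᵀ = 0. ✓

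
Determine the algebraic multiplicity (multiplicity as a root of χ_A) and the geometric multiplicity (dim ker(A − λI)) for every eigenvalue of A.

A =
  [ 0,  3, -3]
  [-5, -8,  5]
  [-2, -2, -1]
λ = -3: alg = 3, geom = 2

Step 1 — factor the characteristic polynomial to read off the algebraic multiplicities:
  χ_A(x) = (x + 3)^3

Step 2 — compute geometric multiplicities via the rank-nullity identity g(λ) = n − rank(A − λI):
  rank(A − (-3)·I) = 1, so dim ker(A − (-3)·I) = n − 1 = 2

Summary:
  λ = -3: algebraic multiplicity = 3, geometric multiplicity = 2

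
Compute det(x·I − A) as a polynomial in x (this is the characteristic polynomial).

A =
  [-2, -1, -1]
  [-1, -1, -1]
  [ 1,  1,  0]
x^3 + 3*x^2 + 3*x + 1

Expanding det(x·I − A) (e.g. by cofactor expansion or by noting that A is similar to its Jordan form J, which has the same characteristic polynomial as A) gives
  χ_A(x) = x^3 + 3*x^2 + 3*x + 1
which factors as (x + 1)^3. The eigenvalues (with algebraic multiplicities) are λ = -1 with multiplicity 3.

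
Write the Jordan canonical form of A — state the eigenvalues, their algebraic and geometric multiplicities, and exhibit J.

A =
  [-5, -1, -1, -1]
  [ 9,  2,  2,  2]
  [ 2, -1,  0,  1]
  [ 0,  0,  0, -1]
J_3(-1) ⊕ J_1(-1)

The characteristic polynomial is
  det(x·I − A) = x^4 + 4*x^3 + 6*x^2 + 4*x + 1 = (x + 1)^4

Eigenvalues and multiplicities (the geometric multiplicity of λ is n − rank(A − λI), which equals the number of Jordan blocks for λ):
  λ = -1: algebraic multiplicity = 4, geometric multiplicity = 2

Determining the block sizes for each eigenvalue:
  λ = -1: with am = 4 and gm = 2, the partition is not yet determined (e.g. several partitions of 4 into 2 parts exist). Let N = A − (-1)·I. Computing rank(N^1) = 2, rank(N^2) = 1, rank(N^3) = 0; the number of blocks of size ≥ j is rank(N^{j−1}) − rank(N^j), giving [2, 1, 1]. So we have 1 block(s) of size 3, 1 block(s) of size 1 → block sizes [3, 1]

Assembling the blocks gives a Jordan form
J =
  [-1,  1,  0,  0]
  [ 0, -1,  1,  0]
  [ 0,  0, -1,  0]
  [ 0,  0,  0, -1]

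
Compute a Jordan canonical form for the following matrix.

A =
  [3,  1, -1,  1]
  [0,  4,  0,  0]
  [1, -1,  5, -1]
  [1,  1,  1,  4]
J_3(4) ⊕ J_1(4)

The characteristic polynomial is
  det(x·I − A) = x^4 - 16*x^3 + 96*x^2 - 256*x + 256 = (x - 4)^4

Eigenvalues and multiplicities (the geometric multiplicity of λ is n − rank(A − λI), which equals the number of Jordan blocks for λ):
  λ = 4: algebraic multiplicity = 4, geometric multiplicity = 2

Determining the block sizes for each eigenvalue:
  λ = 4: with am = 4 and gm = 2, the partition is not yet determined (e.g. several partitions of 4 into 2 parts exist). Let N = A − (4)·I. Computing rank(N^1) = 2, rank(N^2) = 1, rank(N^3) = 0; the number of blocks of size ≥ j is rank(N^{j−1}) − rank(N^j), giving [2, 1, 1]. So we have 1 block(s) of size 3, 1 block(s) of size 1 → block sizes [3, 1]

Assembling the blocks gives a Jordan form
J =
  [4, 1, 0, 0]
  [0, 4, 1, 0]
  [0, 0, 4, 0]
  [0, 0, 0, 4]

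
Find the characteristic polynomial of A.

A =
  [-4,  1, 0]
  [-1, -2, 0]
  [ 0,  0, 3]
x^3 + 3*x^2 - 9*x - 27

Expanding det(x·I − A) (e.g. by cofactor expansion or by noting that A is similar to its Jordan form J, which has the same characteristic polynomial as A) gives
  χ_A(x) = x^3 + 3*x^2 - 9*x - 27
which factors as (x - 3)*(x + 3)^2. The eigenvalues (with algebraic multiplicities) are λ = -3 with multiplicity 2, λ = 3 with multiplicity 1.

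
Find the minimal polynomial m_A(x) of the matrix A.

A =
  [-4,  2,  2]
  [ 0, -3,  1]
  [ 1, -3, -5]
x^3 + 12*x^2 + 48*x + 64

The characteristic polynomial is χ_A(x) = (x + 4)^3, so the eigenvalues are known. The minimal polynomial is
  m_A(x) = Π_λ (x − λ)^{k_λ}
where k_λ is the size of the *largest* Jordan block for λ (equivalently, the smallest k with (A − λI)^k v = 0 for every generalised eigenvector v of λ).

  λ = -4: largest Jordan block has size 3, contributing (x + 4)^3

So m_A(x) = (x + 4)^3 = x^3 + 12*x^2 + 48*x + 64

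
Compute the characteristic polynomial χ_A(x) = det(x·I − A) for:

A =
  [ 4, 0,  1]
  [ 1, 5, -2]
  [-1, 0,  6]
x^3 - 15*x^2 + 75*x - 125

Expanding det(x·I − A) (e.g. by cofactor expansion or by noting that A is similar to its Jordan form J, which has the same characteristic polynomial as A) gives
  χ_A(x) = x^3 - 15*x^2 + 75*x - 125
which factors as (x - 5)^3. The eigenvalues (with algebraic multiplicities) are λ = 5 with multiplicity 3.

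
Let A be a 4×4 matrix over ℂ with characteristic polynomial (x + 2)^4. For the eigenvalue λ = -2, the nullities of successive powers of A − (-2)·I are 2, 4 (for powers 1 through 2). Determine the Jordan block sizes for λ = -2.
Block sizes for λ = -2: [2, 2]

From the dimensions of kernels of powers, the number of Jordan blocks of size at least j is d_j − d_{j−1} where d_j = dim ker(N^j) (with d_0 = 0). Computing the differences gives [2, 2].
The number of blocks of size exactly k is (#blocks of size ≥ k) − (#blocks of size ≥ k + 1), so the partition is: 2 block(s) of size 2.
In nonincreasing order the block sizes are [2, 2].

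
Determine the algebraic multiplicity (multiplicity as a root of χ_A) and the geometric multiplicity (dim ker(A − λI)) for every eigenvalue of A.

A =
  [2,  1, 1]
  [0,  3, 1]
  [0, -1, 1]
λ = 2: alg = 3, geom = 2

Step 1 — factor the characteristic polynomial to read off the algebraic multiplicities:
  χ_A(x) = (x - 2)^3

Step 2 — compute geometric multiplicities via the rank-nullity identity g(λ) = n − rank(A − λI):
  rank(A − (2)·I) = 1, so dim ker(A − (2)·I) = n − 1 = 2

Summary:
  λ = 2: algebraic multiplicity = 3, geometric multiplicity = 2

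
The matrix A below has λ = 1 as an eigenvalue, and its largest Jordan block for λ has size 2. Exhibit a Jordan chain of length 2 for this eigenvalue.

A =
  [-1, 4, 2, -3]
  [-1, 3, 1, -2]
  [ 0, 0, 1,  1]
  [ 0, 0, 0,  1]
A Jordan chain for λ = 1 of length 2:
v_1 = (-2, -1, 0, 0)ᵀ
v_2 = (1, 0, 0, 0)ᵀ

Let N = A − (1)·I. We want v_2 with N^2 v_2 = 0 but N^1 v_2 ≠ 0; then v_{j-1} := N · v_j for j = 2, …, 2.

Pick v_2 = (1, 0, 0, 0)ᵀ.
Then v_1 = N · v_2 = (-2, -1, 0, 0)ᵀ.

Sanity check: (A − (1)·I) v_1 = (0, 0, 0, 0)ᵀ = 0. ✓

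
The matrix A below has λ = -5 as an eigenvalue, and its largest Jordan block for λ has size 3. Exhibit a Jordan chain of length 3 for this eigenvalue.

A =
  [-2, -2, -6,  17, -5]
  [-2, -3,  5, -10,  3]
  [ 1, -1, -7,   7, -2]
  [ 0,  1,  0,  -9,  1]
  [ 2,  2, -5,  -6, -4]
A Jordan chain for λ = -5 of length 3:
v_1 = (-3, 1, -1, 0, -1)ᵀ
v_2 = (3, -2, 1, 0, 2)ᵀ
v_3 = (1, 0, 0, 0, 0)ᵀ

Let N = A − (-5)·I. We want v_3 with N^3 v_3 = 0 but N^2 v_3 ≠ 0; then v_{j-1} := N · v_j for j = 3, …, 2.

Pick v_3 = (1, 0, 0, 0, 0)ᵀ.
Then v_2 = N · v_3 = (3, -2, 1, 0, 2)ᵀ.
Then v_1 = N · v_2 = (-3, 1, -1, 0, -1)ᵀ.

Sanity check: (A − (-5)·I) v_1 = (0, 0, 0, 0, 0)ᵀ = 0. ✓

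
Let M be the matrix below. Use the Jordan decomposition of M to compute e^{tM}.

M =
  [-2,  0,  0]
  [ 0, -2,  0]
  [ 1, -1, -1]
e^{tM} =
  [exp(-2*t), 0, 0]
  [0, exp(-2*t), 0]
  [exp(-t) - exp(-2*t), -exp(-t) + exp(-2*t), exp(-t)]

Strategy: write M = P · J · P⁻¹ where J is a Jordan canonical form, so e^{tM} = P · e^{tJ} · P⁻¹, and e^{tJ} can be computed block-by-block.

M has Jordan form
J =
  [-2,  0,  0]
  [ 0, -2,  0]
  [ 0,  0, -1]
(up to reordering of blocks).

Per-block formulas:
  For a 1×1 block at λ = -2: exp(t · [-2]) = [e^(-2t)].
  For a 1×1 block at λ = -1: exp(t · [-1]) = [e^(-1t)].

After assembling e^{tJ} and conjugating by P, we get:

e^{tM} =
  [exp(-2*t), 0, 0]
  [0, exp(-2*t), 0]
  [exp(-t) - exp(-2*t), -exp(-t) + exp(-2*t), exp(-t)]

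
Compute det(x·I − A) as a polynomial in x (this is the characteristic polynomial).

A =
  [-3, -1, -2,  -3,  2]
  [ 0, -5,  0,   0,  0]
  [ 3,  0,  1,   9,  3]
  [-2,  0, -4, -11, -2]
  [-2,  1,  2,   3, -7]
x^5 + 25*x^4 + 250*x^3 + 1250*x^2 + 3125*x + 3125

Expanding det(x·I − A) (e.g. by cofactor expansion or by noting that A is similar to its Jordan form J, which has the same characteristic polynomial as A) gives
  χ_A(x) = x^5 + 25*x^4 + 250*x^3 + 1250*x^2 + 3125*x + 3125
which factors as (x + 5)^5. The eigenvalues (with algebraic multiplicities) are λ = -5 with multiplicity 5.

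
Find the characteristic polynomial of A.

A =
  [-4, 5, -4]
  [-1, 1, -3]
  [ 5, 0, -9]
x^3 + 12*x^2 + 48*x + 64

Expanding det(x·I − A) (e.g. by cofactor expansion or by noting that A is similar to its Jordan form J, which has the same characteristic polynomial as A) gives
  χ_A(x) = x^3 + 12*x^2 + 48*x + 64
which factors as (x + 4)^3. The eigenvalues (with algebraic multiplicities) are λ = -4 with multiplicity 3.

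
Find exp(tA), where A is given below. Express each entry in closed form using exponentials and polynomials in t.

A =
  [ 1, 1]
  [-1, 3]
e^{tA} =
  [-t*exp(2*t) + exp(2*t), t*exp(2*t)]
  [-t*exp(2*t), t*exp(2*t) + exp(2*t)]

Strategy: write A = P · J · P⁻¹ where J is a Jordan canonical form, so e^{tA} = P · e^{tJ} · P⁻¹, and e^{tJ} can be computed block-by-block.

A has Jordan form
J =
  [2, 1]
  [0, 2]
(up to reordering of blocks).

Per-block formulas:
  For a 2×2 Jordan block J_2(2): exp(t · J_2(2)) = e^(2t)·(I + t·N), where N is the 2×2 nilpotent shift.

After assembling e^{tJ} and conjugating by P, we get:

e^{tA} =
  [-t*exp(2*t) + exp(2*t), t*exp(2*t)]
  [-t*exp(2*t), t*exp(2*t) + exp(2*t)]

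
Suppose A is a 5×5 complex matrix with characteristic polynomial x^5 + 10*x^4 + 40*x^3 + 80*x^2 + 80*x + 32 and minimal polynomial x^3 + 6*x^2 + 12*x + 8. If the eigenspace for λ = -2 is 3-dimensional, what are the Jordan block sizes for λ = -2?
Block sizes for λ = -2: [3, 1, 1]

Step 1 — from the characteristic polynomial, algebraic multiplicity of λ = -2 is 5. From dim ker(A − (-2)·I) = 3, there are exactly 3 Jordan blocks for λ = -2.
Step 2 — from the minimal polynomial, the factor (x + 2)^3 tells us the largest block for λ = -2 has size 3.
Step 3 — with total size 5, 3 blocks, and largest block 3, the block sizes (in nonincreasing order) are [3, 1, 1].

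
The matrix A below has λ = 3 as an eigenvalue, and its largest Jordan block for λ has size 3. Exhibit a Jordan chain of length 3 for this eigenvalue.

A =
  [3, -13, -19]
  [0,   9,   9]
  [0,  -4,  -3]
A Jordan chain for λ = 3 of length 3:
v_1 = (-2, 0, 0)ᵀ
v_2 = (-13, 6, -4)ᵀ
v_3 = (0, 1, 0)ᵀ

Let N = A − (3)·I. We want v_3 with N^3 v_3 = 0 but N^2 v_3 ≠ 0; then v_{j-1} := N · v_j for j = 3, …, 2.

Pick v_3 = (0, 1, 0)ᵀ.
Then v_2 = N · v_3 = (-13, 6, -4)ᵀ.
Then v_1 = N · v_2 = (-2, 0, 0)ᵀ.

Sanity check: (A − (3)·I) v_1 = (0, 0, 0)ᵀ = 0. ✓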